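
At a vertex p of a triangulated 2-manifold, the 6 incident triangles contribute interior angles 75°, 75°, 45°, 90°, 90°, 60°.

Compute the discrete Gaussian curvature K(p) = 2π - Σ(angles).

Sum of angles = 435°. K = 360° - 435° = -75° = -5π/12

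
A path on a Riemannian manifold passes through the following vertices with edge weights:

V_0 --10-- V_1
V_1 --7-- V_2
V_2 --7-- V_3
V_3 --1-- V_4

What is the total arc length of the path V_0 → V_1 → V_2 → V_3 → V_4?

Arc length = 10 + 7 + 7 + 1 = 25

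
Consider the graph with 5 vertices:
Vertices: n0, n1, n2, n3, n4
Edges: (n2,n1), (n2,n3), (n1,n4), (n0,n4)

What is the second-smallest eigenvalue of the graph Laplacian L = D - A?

Degrees: deg(n0) = 1, deg(n1) = 2, deg(n2) = 2, deg(n3) = 1, deg(n4) = 2.
L = D − A with rows/columns ordered (n0, n1, n2, n3, n4):
  [ 1,  0,  0,  0, -1]
  [ 0,  2, -1,  0, -1]
  [ 0, -1,  2, -1,  0]
  [ 0,  0, -1,  1,  0]
  [-1, -1,  0,  0,  2]
Characteristic polynomial: det(λI − L) = λ(λ² − 3λ + 1)(λ² − 5λ + 5).
Roots: λ = 0; (λ² − 3λ + 1) = 0 ⇒ λ = (3 ± √5)/2 ≈ 0.382, 2.618; (λ² − 5λ + 5) = 0 ⇒ λ = (5 ± √5)/2 ≈ 1.382, 3.618.
(Check: the roots sum (with multiplicity) to 8, matching trace L = Σdeg = 2·4 = 8.)
Laplacian eigenvalues: [0.0, 0.382, 1.382, 2.618, 3.618]. Algebraic connectivity (smallest non-zero eigenvalue) = 0.382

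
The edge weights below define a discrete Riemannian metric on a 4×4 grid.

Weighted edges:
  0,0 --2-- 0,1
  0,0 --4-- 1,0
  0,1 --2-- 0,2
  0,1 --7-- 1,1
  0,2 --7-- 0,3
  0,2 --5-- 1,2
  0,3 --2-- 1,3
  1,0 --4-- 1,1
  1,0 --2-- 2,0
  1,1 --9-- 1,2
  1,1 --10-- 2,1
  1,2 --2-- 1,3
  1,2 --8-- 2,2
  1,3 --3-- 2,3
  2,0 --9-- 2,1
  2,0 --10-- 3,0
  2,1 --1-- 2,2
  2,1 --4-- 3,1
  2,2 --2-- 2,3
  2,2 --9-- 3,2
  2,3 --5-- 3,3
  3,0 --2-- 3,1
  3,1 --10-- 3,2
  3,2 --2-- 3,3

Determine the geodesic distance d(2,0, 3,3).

Shortest path: 2,0 → 2,1 → 2,2 → 2,3 → 3,3, total weight = 17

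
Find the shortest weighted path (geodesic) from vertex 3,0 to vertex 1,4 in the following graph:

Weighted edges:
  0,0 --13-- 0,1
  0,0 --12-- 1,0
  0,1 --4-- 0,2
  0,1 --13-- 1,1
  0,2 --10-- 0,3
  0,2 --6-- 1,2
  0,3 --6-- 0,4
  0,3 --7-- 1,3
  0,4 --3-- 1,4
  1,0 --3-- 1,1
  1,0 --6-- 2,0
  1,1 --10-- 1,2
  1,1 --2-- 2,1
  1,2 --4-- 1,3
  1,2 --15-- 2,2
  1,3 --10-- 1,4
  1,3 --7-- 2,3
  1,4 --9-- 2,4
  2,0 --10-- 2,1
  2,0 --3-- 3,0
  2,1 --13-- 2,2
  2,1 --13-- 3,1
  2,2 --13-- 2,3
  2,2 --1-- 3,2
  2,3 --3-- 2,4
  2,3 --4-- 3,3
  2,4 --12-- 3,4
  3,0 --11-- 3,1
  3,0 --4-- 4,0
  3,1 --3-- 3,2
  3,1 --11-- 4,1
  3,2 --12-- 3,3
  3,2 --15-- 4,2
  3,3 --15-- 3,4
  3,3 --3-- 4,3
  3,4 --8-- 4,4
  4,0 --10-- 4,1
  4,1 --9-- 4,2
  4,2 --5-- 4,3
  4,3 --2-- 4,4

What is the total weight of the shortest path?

Shortest path: 3,0 → 2,0 → 1,0 → 1,1 → 1,2 → 1,3 → 1,4, total weight = 36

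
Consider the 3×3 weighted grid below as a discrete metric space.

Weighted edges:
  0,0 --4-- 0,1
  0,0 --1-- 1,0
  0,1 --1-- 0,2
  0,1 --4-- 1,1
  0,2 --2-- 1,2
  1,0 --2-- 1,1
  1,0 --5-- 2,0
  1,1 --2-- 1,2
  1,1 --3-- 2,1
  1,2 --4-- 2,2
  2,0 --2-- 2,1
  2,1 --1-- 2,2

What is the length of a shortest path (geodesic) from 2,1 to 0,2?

Shortest path: 2,1 → 2,2 → 1,2 → 0,2, total weight = 7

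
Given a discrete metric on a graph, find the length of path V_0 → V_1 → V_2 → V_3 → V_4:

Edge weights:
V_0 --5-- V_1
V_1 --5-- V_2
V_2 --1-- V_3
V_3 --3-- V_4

Arc length = 5 + 5 + 1 + 3 = 14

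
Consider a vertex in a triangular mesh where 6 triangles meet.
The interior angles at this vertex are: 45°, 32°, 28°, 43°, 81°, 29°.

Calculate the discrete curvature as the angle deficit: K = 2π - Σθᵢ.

Sum of angles = 258°. K = 360° - 258° = 102° = 17π/30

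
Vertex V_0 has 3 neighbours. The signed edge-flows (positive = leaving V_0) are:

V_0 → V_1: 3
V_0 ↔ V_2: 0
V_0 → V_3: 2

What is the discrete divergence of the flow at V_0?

Divergence = sum of outgoing flows = 3 + 0 + 2 = 5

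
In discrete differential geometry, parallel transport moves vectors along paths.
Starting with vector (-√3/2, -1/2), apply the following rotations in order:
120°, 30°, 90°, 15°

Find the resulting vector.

Total rotation: 120° + 30° + 90° + 15° = 255° ≡ -105° (mod 360°). Final vector: (-0.2588, 0.9659)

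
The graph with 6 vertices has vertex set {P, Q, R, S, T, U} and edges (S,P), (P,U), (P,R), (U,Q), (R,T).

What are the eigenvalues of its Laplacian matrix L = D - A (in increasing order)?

Degrees: deg(P) = 3, deg(Q) = 1, deg(R) = 2, deg(S) = 1, deg(T) = 1, deg(U) = 2.
L = D − A with rows/columns ordered (P, Q, R, S, T, U):
  [ 3,  0, -1, -1,  0, -1]
  [ 0,  1,  0,  0,  0, -1]
  [-1,  0,  2,  0, -1,  0]
  [-1,  0,  0,  1,  0,  0]
  [ 0,  0, -1,  0,  1,  0]
  [-1, -1,  0,  0,  0,  2]
Characteristic polynomial: det(λI − L) = λ(λ² − 3λ + 1)(λ² − 5λ + 3)(λ − 2).
Roots: λ = 0; (λ² − 3λ + 1) = 0 ⇒ λ = (3 ± √5)/2 ≈ 0.382, 2.618; (λ² − 5λ + 3) = 0 ⇒ λ = (5 ± √13)/2 ≈ 0.6972, 4.3028; (λ − 2) = 0 ⇒ λ = 2.
(Check: the roots sum (with multiplicity) to 10, matching trace L = Σdeg = 2·5 = 10.)
Laplacian eigenvalues (increasing order): [0.0, 0.382, 0.6972, 2.0, 2.618, 4.3028]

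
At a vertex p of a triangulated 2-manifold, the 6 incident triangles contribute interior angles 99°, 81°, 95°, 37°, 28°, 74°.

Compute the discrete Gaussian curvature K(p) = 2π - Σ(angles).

Sum of angles = 414°. K = 360° - 414° = -54° = -3π/10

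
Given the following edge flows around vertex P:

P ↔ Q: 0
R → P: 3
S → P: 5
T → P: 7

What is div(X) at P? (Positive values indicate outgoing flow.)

Divergence = sum of outgoing flows = 0 + (-3) + (-5) + (-7) = -15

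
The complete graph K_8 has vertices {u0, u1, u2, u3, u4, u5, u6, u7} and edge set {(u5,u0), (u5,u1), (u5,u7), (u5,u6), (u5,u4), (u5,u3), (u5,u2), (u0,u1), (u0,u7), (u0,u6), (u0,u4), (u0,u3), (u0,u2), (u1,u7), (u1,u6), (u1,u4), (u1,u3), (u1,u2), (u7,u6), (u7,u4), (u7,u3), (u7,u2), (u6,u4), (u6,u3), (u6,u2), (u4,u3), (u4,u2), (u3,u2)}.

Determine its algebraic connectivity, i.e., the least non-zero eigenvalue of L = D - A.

For the complete graph K_n, L = nI − J (J = all-ones matrix). J has eigenvalues n (once, eigenvector 𝟙) and 0 (multiplicity n−1), so L has eigenvalues 0 (once) and n (multiplicity n−1). Here n = 8: eigenvalue 0 once and 8 with multiplicity 7.
Laplacian eigenvalues: [0.0, 8.0, 8.0, 8.0, 8.0, 8.0, 8.0, 8.0]. Algebraic connectivity (smallest non-zero eigenvalue) = 8.0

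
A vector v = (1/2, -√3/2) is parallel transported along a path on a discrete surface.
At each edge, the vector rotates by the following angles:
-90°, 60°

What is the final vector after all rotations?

Total rotation: (-90°) + 60° = -30°. Final vector: (0, -1)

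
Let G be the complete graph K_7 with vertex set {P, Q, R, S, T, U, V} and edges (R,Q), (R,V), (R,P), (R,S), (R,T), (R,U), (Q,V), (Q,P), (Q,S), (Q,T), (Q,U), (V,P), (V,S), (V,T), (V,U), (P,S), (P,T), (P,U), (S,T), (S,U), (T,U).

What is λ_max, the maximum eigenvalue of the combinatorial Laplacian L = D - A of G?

For the complete graph K_n, L = nI − J (J = all-ones matrix). J has eigenvalues n (once, eigenvector 𝟙) and 0 (multiplicity n−1), so L has eigenvalues 0 (once) and n (multiplicity n−1). Here n = 7: eigenvalue 0 once and 7 with multiplicity 6.
Laplacian eigenvalues: [0.0, 7.0, 7.0, 7.0, 7.0, 7.0, 7.0]. Largest eigenvalue (spectral radius) = 7.0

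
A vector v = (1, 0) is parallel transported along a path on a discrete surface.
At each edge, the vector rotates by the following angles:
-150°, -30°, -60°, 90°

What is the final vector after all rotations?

Total rotation: (-150°) + (-30°) + (-60°) + 90° = -150°. Final vector: (-0.8660, -0.5000)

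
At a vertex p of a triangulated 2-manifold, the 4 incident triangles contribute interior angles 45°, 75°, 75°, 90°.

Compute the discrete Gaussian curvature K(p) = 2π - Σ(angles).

Sum of angles = 285°. K = 360° - 285° = 75° = 5π/12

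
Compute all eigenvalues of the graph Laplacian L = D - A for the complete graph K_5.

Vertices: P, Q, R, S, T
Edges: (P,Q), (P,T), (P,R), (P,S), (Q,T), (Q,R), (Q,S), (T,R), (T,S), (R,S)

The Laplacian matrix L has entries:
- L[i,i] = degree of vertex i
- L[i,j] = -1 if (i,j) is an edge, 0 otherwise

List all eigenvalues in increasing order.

For the complete graph K_n, L = nI − J (J = all-ones matrix). J has eigenvalues n (once, eigenvector 𝟙) and 0 (multiplicity n−1), so L has eigenvalues 0 (once) and n (multiplicity n−1). Here n = 5: eigenvalue 0 once and 5 with multiplicity 4.
Laplacian eigenvalues (increasing order): [0.0, 5.0, 5.0, 5.0, 5.0]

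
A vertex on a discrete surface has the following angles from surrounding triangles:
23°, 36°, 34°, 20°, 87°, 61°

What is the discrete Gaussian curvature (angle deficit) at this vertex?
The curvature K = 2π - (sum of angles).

Sum of angles = 261°. K = 360° - 261° = 99° = 11π/20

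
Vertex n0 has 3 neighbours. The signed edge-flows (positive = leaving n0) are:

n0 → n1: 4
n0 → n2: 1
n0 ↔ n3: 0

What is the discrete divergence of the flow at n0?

Divergence = sum of outgoing flows = 4 + 1 + 0 = 5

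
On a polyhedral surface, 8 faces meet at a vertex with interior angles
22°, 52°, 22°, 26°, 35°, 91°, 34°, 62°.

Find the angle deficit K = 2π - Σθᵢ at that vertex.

Sum of angles = 344°. K = 360° - 344° = 16° = 4π/45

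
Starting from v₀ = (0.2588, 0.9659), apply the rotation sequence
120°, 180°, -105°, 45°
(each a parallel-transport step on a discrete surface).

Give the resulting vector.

Total rotation: 120° + 180° + (-105°) + 45° = 240° ≡ -120° (mod 360°). Final vector: (0.7071, -0.7071)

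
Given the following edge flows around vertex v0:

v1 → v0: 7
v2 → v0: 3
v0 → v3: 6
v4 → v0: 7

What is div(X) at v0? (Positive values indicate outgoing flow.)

Divergence = sum of outgoing flows = (-7) + (-3) + 6 + (-7) = -11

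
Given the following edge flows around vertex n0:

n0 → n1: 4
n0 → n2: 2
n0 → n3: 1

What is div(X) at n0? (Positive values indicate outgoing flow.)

Divergence = sum of outgoing flows = 4 + 2 + 1 = 7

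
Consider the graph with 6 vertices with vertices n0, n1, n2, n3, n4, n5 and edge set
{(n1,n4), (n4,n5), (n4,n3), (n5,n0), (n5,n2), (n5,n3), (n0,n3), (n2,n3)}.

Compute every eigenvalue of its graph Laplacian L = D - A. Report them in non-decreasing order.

Degrees: deg(n0) = 2, deg(n1) = 1, deg(n2) = 2, deg(n3) = 4, deg(n4) = 3, deg(n5) = 4.
L = D − A with rows/columns ordered (n0, n1, n2, n3, n4, n5):
  [ 2,  0,  0, -1,  0, -1]
  [ 0,  1,  0,  0, -1,  0]
  [ 0,  0,  2, -1,  0, -1]
  [-1,  0, -1,  4, -1, -1]
  [ 0, -1,  0, -1,  3, -1]
  [-1,  0, -1, -1, -1,  4]
Characteristic polynomial: det(λI − L) = λ(λ² − 6λ + 4)(λ − 2)(λ − 3)(λ − 5).
Roots: λ = 0; (λ² − 6λ + 4) = 0 ⇒ λ = 3 ± √5 ≈ 0.7639, 5.2361; (λ − 2) = 0 ⇒ λ = 2; (λ − 3) = 0 ⇒ λ = 3; (λ − 5) = 0 ⇒ λ = 5.
(Check: the roots sum (with multiplicity) to 16, matching trace L = Σdeg = 2·8 = 16.)
Laplacian eigenvalues (increasing order): [0.0, 0.7639, 2.0, 3.0, 5.0, 5.2361]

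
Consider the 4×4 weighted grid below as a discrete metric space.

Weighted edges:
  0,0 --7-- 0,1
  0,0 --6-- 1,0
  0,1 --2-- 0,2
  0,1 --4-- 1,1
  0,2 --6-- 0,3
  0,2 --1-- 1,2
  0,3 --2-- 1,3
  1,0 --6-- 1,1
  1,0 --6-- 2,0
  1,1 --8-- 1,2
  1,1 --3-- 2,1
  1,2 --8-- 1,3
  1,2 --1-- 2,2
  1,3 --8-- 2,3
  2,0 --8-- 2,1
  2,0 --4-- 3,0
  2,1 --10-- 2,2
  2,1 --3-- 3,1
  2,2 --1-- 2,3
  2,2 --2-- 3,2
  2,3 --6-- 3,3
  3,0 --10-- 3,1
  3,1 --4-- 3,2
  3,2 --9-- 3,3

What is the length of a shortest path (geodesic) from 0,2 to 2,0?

Shortest path: 0,2 → 0,1 → 1,1 → 2,1 → 2,0, total weight = 17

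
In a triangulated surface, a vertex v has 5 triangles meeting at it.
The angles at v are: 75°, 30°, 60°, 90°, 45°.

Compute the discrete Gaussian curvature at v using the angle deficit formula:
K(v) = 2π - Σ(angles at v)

Sum of angles = 300°. K = 360° - 300° = 60° = π/3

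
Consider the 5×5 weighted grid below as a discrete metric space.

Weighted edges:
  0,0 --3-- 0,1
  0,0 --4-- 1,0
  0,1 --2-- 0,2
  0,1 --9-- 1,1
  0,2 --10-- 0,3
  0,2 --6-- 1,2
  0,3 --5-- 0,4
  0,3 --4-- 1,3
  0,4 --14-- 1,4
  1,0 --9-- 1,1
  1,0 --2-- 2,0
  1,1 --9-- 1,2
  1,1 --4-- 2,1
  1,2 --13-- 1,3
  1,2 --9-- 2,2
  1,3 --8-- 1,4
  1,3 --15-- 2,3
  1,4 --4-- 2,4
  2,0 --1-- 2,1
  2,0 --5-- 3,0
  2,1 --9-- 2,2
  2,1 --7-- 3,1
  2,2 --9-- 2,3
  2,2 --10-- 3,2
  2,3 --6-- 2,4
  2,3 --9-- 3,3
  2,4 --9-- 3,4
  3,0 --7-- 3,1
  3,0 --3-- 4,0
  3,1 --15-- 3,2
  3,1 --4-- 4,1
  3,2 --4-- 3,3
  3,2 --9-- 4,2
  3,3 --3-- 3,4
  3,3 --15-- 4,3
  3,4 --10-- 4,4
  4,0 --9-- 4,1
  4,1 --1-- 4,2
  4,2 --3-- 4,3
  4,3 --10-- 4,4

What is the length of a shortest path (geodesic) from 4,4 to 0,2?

Shortest path: 4,4 → 4,3 → 4,2 → 4,1 → 3,1 → 2,1 → 2,0 → 1,0 → 0,0 → 0,1 → 0,2, total weight = 37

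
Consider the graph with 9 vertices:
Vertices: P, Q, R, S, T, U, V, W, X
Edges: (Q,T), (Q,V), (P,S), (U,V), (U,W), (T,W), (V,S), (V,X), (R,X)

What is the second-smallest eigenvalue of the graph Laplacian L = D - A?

Degrees: deg(P) = 1, deg(Q) = 2, deg(R) = 1, deg(S) = 2, deg(T) = 2, deg(U) = 2, deg(V) = 4, deg(W) = 2, deg(X) = 2.
L = D − A with rows/columns ordered (P, Q, R, S, T, U, V, W, X):
  [ 1,  0,  0, -1,  0,  0,  0,  0,  0]
  [ 0,  2,  0,  0, -1,  0, -1,  0,  0]
  [ 0,  0,  1,  0,  0,  0,  0,  0, -1]
  [-1,  0,  0,  2,  0,  0, -1,  0,  0]
  [ 0, -1,  0,  0,  2,  0,  0, -1,  0]
  [ 0,  0,  0,  0,  0,  2, -1, -1,  0]
  [ 0, -1,  0, -1,  0, -1,  4,  0, -1]
  [ 0,  0,  0,  0, -1, -1,  0,  2,  0]
  [ 0,  0, -1,  0,  0,  0, -1,  0,  2]
Characteristic polynomial: det(λI − L) = λ(λ² − 3λ + 1)²(λ² − 5λ + 5)(λ² − 7λ + 9).
Roots: λ = 0; (λ² − 3λ + 1) = 0 ⇒ λ = (3 ± √5)/2 ≈ 0.382, 2.618 (multiplicity 2); (λ² − 5λ + 5) = 0 ⇒ λ = (5 ± √5)/2 ≈ 1.382, 3.618; (λ² − 7λ + 9) = 0 ⇒ λ = (7 ± √13)/2 ≈ 1.6972, 5.3028.
(Check: the roots sum (with multiplicity) to 18, matching trace L = Σdeg = 2·9 = 18.)
Laplacian eigenvalues: [0.0, 0.382, 0.382, 1.382, 1.6972, 2.618, 2.618, 3.618, 5.3028]. Algebraic connectivity (smallest non-zero eigenvalue) = 0.382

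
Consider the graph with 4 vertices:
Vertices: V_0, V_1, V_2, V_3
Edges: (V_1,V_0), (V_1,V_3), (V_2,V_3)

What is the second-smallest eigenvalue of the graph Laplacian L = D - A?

Degrees: deg(V_0) = 1, deg(V_1) = 2, deg(V_2) = 1, deg(V_3) = 2.
L = D − A with rows/columns ordered (V_0, V_1, V_2, V_3):
  [ 1, -1,  0,  0]
  [-1,  2,  0, -1]
  [ 0,  0,  1, -1]
  [ 0, -1, -1,  2]
Characteristic polynomial: det(λI − L) = λ(λ² − 4λ + 2)(λ − 2).
Roots: λ = 0; (λ² − 4λ + 2) = 0 ⇒ λ = 2 ± √2 ≈ 0.5858, 3.4142; (λ − 2) = 0 ⇒ λ = 2.
(Check: the roots sum (with multiplicity) to 6, matching trace L = Σdeg = 2·3 = 6.)
Laplacian eigenvalues: [0.0, 0.5858, 2.0, 3.4142]. Algebraic connectivity (smallest non-zero eigenvalue) = 0.5858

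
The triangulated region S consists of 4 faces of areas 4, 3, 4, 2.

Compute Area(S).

4 + 3 + 4 + 2 = 13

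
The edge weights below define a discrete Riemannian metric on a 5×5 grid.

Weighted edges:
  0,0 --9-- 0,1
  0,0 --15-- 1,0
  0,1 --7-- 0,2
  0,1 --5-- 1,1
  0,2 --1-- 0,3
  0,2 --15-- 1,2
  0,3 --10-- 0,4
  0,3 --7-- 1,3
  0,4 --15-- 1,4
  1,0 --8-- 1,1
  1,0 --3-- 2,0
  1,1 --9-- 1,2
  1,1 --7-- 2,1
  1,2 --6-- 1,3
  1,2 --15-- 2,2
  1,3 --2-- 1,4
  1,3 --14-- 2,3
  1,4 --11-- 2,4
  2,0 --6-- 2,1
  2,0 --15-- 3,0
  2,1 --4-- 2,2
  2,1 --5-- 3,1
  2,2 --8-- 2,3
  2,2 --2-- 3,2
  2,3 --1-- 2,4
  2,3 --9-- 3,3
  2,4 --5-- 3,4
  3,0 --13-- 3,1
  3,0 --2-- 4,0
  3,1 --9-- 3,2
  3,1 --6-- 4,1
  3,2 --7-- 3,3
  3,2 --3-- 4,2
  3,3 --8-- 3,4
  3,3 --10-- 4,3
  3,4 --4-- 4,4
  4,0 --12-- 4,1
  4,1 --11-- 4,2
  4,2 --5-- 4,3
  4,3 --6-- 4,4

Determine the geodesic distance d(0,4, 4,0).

Shortest path: 0,4 → 0,3 → 0,2 → 0,1 → 1,1 → 2,1 → 3,1 → 3,0 → 4,0, total weight = 50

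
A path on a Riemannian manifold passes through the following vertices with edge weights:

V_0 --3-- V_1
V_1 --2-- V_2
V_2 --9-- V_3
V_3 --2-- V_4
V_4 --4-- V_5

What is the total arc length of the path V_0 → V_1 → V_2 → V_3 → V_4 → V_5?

Arc length = 3 + 2 + 9 + 2 + 4 = 20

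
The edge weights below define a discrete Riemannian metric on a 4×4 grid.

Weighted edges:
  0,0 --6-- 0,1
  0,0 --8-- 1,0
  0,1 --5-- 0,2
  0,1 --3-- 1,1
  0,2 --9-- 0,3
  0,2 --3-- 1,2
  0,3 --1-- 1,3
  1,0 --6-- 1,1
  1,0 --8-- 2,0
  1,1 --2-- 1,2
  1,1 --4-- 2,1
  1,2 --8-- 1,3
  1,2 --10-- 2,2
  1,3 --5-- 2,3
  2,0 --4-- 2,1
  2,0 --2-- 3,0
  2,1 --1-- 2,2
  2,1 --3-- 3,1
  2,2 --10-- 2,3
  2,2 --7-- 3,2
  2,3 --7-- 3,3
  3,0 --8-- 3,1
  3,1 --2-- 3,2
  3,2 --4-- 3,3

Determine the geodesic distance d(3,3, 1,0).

Shortest path: 3,3 → 3,2 → 3,1 → 2,1 → 1,1 → 1,0, total weight = 19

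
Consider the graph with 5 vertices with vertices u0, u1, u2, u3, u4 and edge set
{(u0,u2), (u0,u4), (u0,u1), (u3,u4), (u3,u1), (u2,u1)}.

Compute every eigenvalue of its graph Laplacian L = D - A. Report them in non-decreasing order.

Degrees: deg(u0) = 3, deg(u1) = 3, deg(u2) = 2, deg(u3) = 2, deg(u4) = 2.
L = D − A with rows/columns ordered (u0, u1, u2, u3, u4):
  [ 3, -1, -1,  0, -1]
  [-1,  3, -1, -1,  0]
  [-1, -1,  2,  0,  0]
  [ 0, -1,  0,  2, -1]
  [-1,  0,  0, -1,  2]
Characteristic polynomial: det(λI − L) = λ(λ² − 5λ + 5)(λ² − 7λ + 11).
Roots: λ = 0; (λ² − 5λ + 5) = 0 ⇒ λ = (5 ± √5)/2 ≈ 1.382, 3.618; (λ² − 7λ + 11) = 0 ⇒ λ = (7 ± √5)/2 ≈ 2.382, 4.618.
(Check: the roots sum (with multiplicity) to 12, matching trace L = Σdeg = 2·6 = 12.)
Laplacian eigenvalues (increasing order): [0.0, 1.382, 2.382, 3.618, 4.618]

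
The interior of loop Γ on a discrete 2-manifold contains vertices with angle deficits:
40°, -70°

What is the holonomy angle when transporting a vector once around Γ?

Holonomy = total enclosed curvature = 40° + (-70°) = -30°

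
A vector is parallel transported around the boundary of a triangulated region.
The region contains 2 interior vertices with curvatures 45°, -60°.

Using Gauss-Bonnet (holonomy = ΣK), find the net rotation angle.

Holonomy = total enclosed curvature = 45° + (-60°) = -15°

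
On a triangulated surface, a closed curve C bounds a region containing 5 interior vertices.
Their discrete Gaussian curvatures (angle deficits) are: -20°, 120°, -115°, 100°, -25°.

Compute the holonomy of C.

Holonomy = total enclosed curvature = (-20°) + 120° + (-115°) + 100° + (-25°) = 60°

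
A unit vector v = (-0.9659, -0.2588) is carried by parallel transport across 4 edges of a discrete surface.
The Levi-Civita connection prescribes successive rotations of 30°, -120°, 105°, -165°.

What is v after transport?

Total rotation: 30° + (-120°) + 105° + (-165°) = -150°. Final vector: (0.7071, 0.7071)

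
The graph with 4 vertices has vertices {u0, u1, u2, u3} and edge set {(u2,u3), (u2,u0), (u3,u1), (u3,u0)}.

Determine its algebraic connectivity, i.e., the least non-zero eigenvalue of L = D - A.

Degrees: deg(u0) = 2, deg(u1) = 1, deg(u2) = 2, deg(u3) = 3.
L = D − A with rows/columns ordered (u0, u1, u2, u3):
  [ 2,  0, -1, -1]
  [ 0,  1,  0, -1]
  [-1,  0,  2, -1]
  [-1, -1, -1,  3]
Characteristic polynomial: det(λI − L) = λ(λ − 1)(λ − 3)(λ − 4).
Roots: λ = 0; (λ − 1) = 0 ⇒ λ = 1; (λ − 3) = 0 ⇒ λ = 3; (λ − 4) = 0 ⇒ λ = 4.
(Check: the roots sum (with multiplicity) to 8, matching trace L = Σdeg = 2·4 = 8.)
Laplacian eigenvalues: [0.0, 1.0, 3.0, 4.0]. Algebraic connectivity (smallest non-zero eigenvalue) = 1.0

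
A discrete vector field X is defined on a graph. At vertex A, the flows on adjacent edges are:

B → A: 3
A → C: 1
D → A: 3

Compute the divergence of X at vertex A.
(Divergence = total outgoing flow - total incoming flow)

Divergence = sum of outgoing flows = (-3) + 1 + (-3) = -5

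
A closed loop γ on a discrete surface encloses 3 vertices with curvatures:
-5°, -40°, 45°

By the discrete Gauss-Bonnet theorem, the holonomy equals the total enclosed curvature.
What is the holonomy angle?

Holonomy = total enclosed curvature = (-5°) + (-40°) + 45° = 0°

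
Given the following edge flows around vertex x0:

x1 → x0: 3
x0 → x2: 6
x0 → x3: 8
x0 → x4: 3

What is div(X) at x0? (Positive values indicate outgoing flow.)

Divergence = sum of outgoing flows = (-3) + 6 + 8 + 3 = 14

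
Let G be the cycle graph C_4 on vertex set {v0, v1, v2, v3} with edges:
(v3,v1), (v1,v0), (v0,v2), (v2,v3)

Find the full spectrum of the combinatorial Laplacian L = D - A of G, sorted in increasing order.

The cycle graph C_n has Laplacian eigenvalues λ_k = 2 − 2cos(2πk/n), k = 0, 1, …, n−1. Here n = 4:
k=0: 2 − 2cos(0) = 0.0; k=1: 2 − 2cos(π/2) = 2.0; k=2: 2 − 2cos(π) = 4.0; k=3: 2 − 2cos(3π/2) = 2.0.
Laplacian eigenvalues (increasing order): [0.0, 2.0, 2.0, 4.0]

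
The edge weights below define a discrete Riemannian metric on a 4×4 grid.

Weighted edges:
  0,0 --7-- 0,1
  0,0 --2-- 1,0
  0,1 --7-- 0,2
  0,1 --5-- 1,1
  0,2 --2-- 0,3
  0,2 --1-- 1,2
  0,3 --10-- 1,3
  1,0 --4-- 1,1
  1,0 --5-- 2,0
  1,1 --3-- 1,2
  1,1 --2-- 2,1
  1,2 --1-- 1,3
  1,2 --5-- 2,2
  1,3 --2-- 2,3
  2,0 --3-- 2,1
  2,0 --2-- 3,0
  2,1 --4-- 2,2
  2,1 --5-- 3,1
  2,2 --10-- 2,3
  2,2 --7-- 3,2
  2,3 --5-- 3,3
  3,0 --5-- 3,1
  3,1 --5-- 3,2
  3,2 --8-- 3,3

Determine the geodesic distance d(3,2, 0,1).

Shortest path: 3,2 → 3,1 → 2,1 → 1,1 → 0,1, total weight = 17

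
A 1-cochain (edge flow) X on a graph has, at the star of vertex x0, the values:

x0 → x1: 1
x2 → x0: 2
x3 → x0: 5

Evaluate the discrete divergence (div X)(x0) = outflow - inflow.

Divergence = sum of outgoing flows = 1 + (-2) + (-5) = -6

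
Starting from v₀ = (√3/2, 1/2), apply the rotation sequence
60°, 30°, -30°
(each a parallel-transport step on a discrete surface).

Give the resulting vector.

Total rotation: 60° + 30° + (-30°) = 60°. Final vector: (0, 1)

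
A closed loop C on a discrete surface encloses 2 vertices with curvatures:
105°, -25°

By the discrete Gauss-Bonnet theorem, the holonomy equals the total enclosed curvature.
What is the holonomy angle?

Holonomy = total enclosed curvature = 105° + (-25°) = 80°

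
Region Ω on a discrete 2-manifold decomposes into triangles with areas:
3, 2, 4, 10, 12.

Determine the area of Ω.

3 + 2 + 4 + 10 + 12 = 31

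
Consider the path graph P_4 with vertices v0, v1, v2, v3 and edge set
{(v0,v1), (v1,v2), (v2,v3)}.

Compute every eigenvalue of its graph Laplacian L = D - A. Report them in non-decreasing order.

The path graph P_n has Laplacian eigenvalues λ_k = 2 − 2cos(kπ/n), k = 0, 1, …, n−1. Here n = 4:
k=0: 2 − 2cos(0) = 0.0; k=1: 2 − 2cos(π/4) = 0.5858; k=2: 2 − 2cos(π/2) = 2.0; k=3: 2 − 2cos(3π/4) = 3.4142.
Laplacian eigenvalues (increasing order): [0.0, 0.5858, 2.0, 3.4142]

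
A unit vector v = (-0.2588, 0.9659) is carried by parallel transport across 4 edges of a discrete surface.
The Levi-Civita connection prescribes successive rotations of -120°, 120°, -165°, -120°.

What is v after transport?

Total rotation: (-120°) + 120° + (-165°) + (-120°) = -285° ≡ 75° (mod 360°). Final vector: (-1, 0)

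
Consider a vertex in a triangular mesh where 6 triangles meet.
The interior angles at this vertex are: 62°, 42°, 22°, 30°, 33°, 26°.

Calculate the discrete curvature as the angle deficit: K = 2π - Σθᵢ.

Sum of angles = 215°. K = 360° - 215° = 145° = 29π/36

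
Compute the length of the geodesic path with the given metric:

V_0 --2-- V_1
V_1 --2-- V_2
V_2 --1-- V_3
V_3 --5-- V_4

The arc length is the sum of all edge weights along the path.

Arc length = 2 + 2 + 1 + 5 = 10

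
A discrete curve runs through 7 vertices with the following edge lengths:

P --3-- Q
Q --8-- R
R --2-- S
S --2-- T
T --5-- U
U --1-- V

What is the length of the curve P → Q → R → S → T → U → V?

Arc length = 3 + 8 + 2 + 2 + 5 + 1 = 21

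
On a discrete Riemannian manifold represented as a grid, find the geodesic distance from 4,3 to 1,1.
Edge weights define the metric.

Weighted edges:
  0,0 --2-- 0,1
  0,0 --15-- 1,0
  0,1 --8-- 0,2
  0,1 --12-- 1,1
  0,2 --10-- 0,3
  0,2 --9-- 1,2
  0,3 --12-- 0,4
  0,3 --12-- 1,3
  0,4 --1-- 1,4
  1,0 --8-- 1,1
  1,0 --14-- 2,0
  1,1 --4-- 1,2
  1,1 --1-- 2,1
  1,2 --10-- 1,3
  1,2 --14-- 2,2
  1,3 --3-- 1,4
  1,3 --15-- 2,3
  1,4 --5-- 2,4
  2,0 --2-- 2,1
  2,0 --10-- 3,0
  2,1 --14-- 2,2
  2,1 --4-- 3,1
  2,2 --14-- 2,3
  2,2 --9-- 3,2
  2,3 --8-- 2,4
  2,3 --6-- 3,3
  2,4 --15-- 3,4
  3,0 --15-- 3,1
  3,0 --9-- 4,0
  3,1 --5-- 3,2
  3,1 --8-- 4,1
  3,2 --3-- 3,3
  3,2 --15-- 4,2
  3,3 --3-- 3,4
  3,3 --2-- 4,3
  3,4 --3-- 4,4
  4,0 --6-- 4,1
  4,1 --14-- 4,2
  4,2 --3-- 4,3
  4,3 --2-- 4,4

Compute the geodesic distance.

Shortest path: 4,3 → 3,3 → 3,2 → 3,1 → 2,1 → 1,1, total weight = 15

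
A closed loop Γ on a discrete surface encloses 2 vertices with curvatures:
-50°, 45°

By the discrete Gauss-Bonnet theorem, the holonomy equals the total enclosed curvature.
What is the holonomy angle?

Holonomy = total enclosed curvature = (-50°) + 45° = -5°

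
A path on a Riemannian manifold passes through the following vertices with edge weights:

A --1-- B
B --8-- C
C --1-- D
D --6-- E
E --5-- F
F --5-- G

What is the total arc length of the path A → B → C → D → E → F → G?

Arc length = 1 + 8 + 1 + 6 + 5 + 5 = 26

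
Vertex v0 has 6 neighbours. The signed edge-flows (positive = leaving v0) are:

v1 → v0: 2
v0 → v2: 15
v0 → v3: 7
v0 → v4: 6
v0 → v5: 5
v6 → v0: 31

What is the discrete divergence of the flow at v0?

Divergence = sum of outgoing flows = (-2) + 15 + 7 + 6 + 5 + (-31) = 0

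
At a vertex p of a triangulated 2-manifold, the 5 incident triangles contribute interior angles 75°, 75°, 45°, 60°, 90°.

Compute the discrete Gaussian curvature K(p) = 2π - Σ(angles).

Sum of angles = 345°. K = 360° - 345° = 15° = π/12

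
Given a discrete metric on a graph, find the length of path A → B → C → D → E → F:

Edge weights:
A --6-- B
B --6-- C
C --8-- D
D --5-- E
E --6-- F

Arc length = 6 + 6 + 8 + 5 + 6 = 31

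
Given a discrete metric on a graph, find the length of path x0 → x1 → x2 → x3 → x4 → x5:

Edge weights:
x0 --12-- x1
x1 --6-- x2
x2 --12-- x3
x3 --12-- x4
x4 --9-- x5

Arc length = 12 + 6 + 12 + 12 + 9 = 51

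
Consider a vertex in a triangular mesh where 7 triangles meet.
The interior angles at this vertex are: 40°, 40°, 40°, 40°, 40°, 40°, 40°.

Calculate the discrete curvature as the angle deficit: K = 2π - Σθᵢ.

Sum of angles = 280°. K = 360° - 280° = 80° = 4π/9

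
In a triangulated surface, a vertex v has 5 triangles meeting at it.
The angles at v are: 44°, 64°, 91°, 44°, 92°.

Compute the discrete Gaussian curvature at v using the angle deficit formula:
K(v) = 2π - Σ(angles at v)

Sum of angles = 335°. K = 360° - 335° = 25° = 5π/36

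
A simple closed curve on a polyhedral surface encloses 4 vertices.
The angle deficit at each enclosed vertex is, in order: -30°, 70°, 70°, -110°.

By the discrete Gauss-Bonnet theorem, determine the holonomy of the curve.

Holonomy = total enclosed curvature = (-30°) + 70° + 70° + (-110°) = 0°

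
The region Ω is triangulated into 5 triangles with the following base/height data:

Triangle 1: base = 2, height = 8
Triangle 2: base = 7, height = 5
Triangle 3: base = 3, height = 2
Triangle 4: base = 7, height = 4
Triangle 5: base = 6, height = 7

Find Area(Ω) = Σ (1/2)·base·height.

(1/2)×2×8 + (1/2)×7×5 + (1/2)×3×2 + (1/2)×7×4 + (1/2)×6×7 = 63.5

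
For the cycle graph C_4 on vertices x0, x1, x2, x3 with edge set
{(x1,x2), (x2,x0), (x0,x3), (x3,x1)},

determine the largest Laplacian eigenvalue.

The cycle graph C_n has Laplacian eigenvalues λ_k = 2 − 2cos(2πk/n), k = 0, 1, …, n−1. Here n = 4:
k=0: 2 − 2cos(0) = 0.0; k=1: 2 − 2cos(π/2) = 2.0; k=2: 2 − 2cos(π) = 4.0; k=3: 2 − 2cos(3π/2) = 2.0.
Laplacian eigenvalues: [0.0, 2.0, 2.0, 4.0]. Largest eigenvalue (spectral radius) = 4.0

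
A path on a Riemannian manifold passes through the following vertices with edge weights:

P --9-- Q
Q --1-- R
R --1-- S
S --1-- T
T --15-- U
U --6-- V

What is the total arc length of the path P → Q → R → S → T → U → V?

Arc length = 9 + 1 + 1 + 1 + 15 + 6 = 33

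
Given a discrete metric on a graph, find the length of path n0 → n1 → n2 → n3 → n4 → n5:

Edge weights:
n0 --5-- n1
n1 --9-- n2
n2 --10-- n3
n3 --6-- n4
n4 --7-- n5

Arc length = 5 + 9 + 10 + 6 + 7 = 37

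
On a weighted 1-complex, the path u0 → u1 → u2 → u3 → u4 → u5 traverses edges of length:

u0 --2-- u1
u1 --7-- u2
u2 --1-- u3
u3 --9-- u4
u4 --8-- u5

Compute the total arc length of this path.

Arc length = 2 + 7 + 1 + 9 + 8 = 27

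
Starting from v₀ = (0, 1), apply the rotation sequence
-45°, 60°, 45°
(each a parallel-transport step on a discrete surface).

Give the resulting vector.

Total rotation: (-45°) + 60° + 45° = 60°. Final vector: (-0.8660, 0.5000)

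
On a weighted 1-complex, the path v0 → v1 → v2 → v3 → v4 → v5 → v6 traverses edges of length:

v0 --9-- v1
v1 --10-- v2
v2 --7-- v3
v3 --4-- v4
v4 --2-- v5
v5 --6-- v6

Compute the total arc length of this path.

Arc length = 9 + 10 + 7 + 4 + 2 + 6 = 38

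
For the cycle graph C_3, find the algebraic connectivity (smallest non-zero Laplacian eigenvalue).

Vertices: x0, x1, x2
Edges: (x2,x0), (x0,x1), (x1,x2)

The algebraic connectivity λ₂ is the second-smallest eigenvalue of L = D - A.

The cycle graph C_n has Laplacian eigenvalues λ_k = 2 − 2cos(2πk/n), k = 0, 1, …, n−1. Here n = 3:
k=0: 2 − 2cos(0) = 0.0; k=1: 2 − 2cos(2π/3) = 3.0; k=2: 2 − 2cos(4π/3) = 3.0.
Laplacian eigenvalues: [0.0, 3.0, 3.0]. Algebraic connectivity (smallest non-zero eigenvalue) = 3.0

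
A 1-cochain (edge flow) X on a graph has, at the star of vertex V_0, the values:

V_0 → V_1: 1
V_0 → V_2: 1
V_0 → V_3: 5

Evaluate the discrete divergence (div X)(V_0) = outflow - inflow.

Divergence = sum of outgoing flows = 1 + 1 + 5 = 7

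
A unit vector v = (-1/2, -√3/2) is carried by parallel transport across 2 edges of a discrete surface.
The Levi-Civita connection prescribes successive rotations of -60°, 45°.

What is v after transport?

Total rotation: (-60°) + 45° = -15°. Final vector: (-0.7071, -0.7071)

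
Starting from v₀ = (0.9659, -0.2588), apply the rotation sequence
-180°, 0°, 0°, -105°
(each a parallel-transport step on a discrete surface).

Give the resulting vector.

Total rotation: (-180°) + 0° + 0° + (-105°) = -285° ≡ 75° (mod 360°). Final vector: (0.5000, 0.8660)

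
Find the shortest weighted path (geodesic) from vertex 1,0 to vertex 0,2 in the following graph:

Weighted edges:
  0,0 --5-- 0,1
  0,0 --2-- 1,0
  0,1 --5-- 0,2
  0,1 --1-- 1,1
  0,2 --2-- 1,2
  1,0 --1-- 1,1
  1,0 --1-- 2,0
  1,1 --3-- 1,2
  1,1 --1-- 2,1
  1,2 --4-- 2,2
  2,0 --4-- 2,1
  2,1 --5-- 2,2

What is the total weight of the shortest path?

Shortest path: 1,0 → 1,1 → 1,2 → 0,2, total weight = 6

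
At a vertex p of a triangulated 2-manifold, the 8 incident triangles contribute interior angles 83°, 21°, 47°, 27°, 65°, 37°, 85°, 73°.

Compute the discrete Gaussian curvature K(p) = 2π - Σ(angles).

Sum of angles = 438°. K = 360° - 438° = -78° = -13π/30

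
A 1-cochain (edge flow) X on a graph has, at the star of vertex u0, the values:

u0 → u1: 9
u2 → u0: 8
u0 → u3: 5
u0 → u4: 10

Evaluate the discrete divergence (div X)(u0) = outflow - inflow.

Divergence = sum of outgoing flows = 9 + (-8) + 5 + 10 = 16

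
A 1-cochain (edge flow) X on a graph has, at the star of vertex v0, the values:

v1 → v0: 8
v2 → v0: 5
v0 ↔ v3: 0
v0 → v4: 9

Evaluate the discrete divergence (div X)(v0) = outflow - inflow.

Divergence = sum of outgoing flows = (-8) + (-5) + 0 + 9 = -4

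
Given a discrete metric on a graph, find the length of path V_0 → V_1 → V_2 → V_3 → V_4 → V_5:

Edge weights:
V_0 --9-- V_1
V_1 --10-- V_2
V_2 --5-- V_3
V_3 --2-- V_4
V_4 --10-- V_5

Arc length = 9 + 10 + 5 + 2 + 10 = 36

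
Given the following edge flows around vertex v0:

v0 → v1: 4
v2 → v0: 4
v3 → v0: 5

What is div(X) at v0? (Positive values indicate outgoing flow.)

Divergence = sum of outgoing flows = 4 + (-4) + (-5) = -5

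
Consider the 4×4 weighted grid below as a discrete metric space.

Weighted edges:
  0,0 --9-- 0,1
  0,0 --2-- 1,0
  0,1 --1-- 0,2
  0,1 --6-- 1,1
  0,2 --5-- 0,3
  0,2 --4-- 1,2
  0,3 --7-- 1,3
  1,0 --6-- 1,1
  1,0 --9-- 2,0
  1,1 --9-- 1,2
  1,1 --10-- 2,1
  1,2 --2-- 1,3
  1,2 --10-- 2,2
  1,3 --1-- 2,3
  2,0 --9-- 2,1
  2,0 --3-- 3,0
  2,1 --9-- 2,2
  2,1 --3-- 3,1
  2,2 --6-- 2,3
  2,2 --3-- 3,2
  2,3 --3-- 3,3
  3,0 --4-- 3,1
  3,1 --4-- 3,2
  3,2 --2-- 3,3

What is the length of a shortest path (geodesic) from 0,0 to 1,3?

Shortest path: 0,0 → 0,1 → 0,2 → 1,2 → 1,3, total weight = 16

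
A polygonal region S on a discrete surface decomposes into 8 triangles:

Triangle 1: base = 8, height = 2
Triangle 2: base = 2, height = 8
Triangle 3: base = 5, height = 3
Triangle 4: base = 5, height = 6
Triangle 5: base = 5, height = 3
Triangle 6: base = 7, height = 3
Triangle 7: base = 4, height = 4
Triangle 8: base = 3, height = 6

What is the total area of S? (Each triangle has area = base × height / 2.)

(1/2)×8×2 + (1/2)×2×8 + (1/2)×5×3 + (1/2)×5×6 + (1/2)×5×3 + (1/2)×7×3 + (1/2)×4×4 + (1/2)×3×6 = 73.5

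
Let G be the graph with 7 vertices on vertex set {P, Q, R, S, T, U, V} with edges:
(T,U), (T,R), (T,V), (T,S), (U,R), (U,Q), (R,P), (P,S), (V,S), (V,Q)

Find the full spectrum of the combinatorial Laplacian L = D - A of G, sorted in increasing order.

Degrees: deg(P) = 2, deg(Q) = 2, deg(R) = 3, deg(S) = 3, deg(T) = 4, deg(U) = 3, deg(V) = 3.
L = D − A with rows/columns ordered (P, Q, R, S, T, U, V):
  [ 2,  0, -1, -1,  0,  0,  0]
  [ 0,  2,  0,  0,  0, -1, -1]
  [-1,  0,  3,  0, -1, -1,  0]
  [-1,  0,  0,  3, -1,  0, -1]
  [ 0,  0, -1, -1,  4, -1, -1]
  [ 0, -1, -1,  0, -1,  3,  0]
  [ 0, -1,  0, -1, -1,  0,  3]
Characteristic polynomial: det(λI − L) = λ(λ² − 6λ + 6)(λ − 2)(λ² − 8λ + 14)(λ − 4).
Roots: λ = 0; (λ² − 6λ + 6) = 0 ⇒ λ = 3 ± √3 ≈ 1.2679, 4.7321; (λ − 2) = 0 ⇒ λ = 2; (λ² − 8λ + 14) = 0 ⇒ λ = 4 ± √2 ≈ 2.5858, 5.4142; (λ − 4) = 0 ⇒ λ = 4.
(Check: the roots sum (with multiplicity) to 20, matching trace L = Σdeg = 2·10 = 20.)
Laplacian eigenvalues (increasing order): [0.0, 1.2679, 2.0, 2.5858, 4.0, 4.7321, 5.4142]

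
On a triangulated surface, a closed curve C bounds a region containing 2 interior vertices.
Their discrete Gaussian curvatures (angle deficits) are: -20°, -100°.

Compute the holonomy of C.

Holonomy = total enclosed curvature = (-20°) + (-100°) = -120°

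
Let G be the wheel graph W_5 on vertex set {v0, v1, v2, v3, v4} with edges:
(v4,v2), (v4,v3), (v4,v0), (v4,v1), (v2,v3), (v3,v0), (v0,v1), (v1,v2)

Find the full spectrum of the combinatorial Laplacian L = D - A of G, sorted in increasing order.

The wheel W_5 is the join K_1 ∨ C_4 (a hub joined to every vertex of a cycle of length 4). For a join G ∨ H (G on p vertices, H on q vertices) the Laplacian spectrum is 0, p+q, the eigenvalues of L(G) other than one 0 each shifted by +q, and the eigenvalues of L(H) other than one 0 each shifted by +p. With G = K_1 (p = 1, nothing left after dropping its 0) and H = C_4 (q = 4, eigenvalues 2 − 2cos(2πk/4), k = 0, …, 3; drop k = 0), the spectrum of W_5 is 0, 5, and 1 + (2 − 2cos(2πk/4)) = 3 − 2cos(2πk/4) for k = 1, …, 3:
k=1: 3 − 2cos(π/2) = 3.0; k=2: 3 − 2cos(π) = 5.0; k=3: 3 − 2cos(3π/2) = 3.0.
Laplacian eigenvalues (increasing order): [0.0, 3.0, 3.0, 5.0, 5.0]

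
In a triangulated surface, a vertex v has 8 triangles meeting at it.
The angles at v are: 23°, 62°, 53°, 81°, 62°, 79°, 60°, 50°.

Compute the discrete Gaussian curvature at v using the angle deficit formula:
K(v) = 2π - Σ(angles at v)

Sum of angles = 470°. K = 360° - 470° = -110° = -11π/18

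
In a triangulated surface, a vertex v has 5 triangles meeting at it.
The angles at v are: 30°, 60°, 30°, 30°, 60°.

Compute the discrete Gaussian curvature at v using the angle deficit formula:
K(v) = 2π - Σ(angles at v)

Sum of angles = 210°. K = 360° - 210° = 150° = 5π/6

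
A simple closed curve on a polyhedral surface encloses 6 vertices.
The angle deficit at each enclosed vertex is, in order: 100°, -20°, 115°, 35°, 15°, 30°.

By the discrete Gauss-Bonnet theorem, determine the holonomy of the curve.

Holonomy = total enclosed curvature = 100° + (-20°) + 115° + 35° + 15° + 30° = 275°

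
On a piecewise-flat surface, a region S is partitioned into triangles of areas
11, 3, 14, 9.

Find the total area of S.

11 + 3 + 14 + 9 = 37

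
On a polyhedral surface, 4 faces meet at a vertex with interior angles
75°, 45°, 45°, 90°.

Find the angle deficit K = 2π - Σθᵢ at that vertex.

Sum of angles = 255°. K = 360° - 255° = 105°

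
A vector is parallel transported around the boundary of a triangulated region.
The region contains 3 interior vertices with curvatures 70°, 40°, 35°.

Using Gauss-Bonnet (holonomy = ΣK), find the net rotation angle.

Holonomy = total enclosed curvature = 70° + 40° + 35° = 145°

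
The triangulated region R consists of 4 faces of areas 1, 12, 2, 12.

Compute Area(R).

1 + 12 + 2 + 12 = 27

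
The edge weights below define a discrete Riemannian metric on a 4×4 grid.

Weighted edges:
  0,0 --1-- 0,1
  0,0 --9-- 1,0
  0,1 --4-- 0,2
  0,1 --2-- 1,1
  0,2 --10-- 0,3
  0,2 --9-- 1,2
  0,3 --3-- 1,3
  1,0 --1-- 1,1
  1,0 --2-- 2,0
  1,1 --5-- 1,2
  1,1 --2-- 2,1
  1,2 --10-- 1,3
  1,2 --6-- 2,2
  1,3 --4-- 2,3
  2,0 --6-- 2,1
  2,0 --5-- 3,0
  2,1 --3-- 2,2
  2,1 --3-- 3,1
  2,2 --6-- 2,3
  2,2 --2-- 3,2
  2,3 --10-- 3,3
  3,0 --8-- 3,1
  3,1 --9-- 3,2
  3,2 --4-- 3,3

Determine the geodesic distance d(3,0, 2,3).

Shortest path: 3,0 → 2,0 → 1,0 → 1,1 → 2,1 → 2,2 → 2,3, total weight = 19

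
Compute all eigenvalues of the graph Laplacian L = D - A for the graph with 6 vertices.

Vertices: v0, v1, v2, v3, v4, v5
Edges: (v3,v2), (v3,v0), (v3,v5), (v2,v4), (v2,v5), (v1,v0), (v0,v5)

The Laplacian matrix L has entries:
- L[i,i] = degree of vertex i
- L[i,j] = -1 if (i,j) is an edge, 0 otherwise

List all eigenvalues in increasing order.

Degrees: deg(v0) = 3, deg(v1) = 1, deg(v2) = 3, deg(v3) = 3, deg(v4) = 1, deg(v5) = 3.
L = D − A with rows/columns ordered (v0, v1, v2, v3, v4, v5):
  [ 3, -1,  0, -1,  0, -1]
  [-1,  1,  0,  0,  0,  0]
  [ 0,  0,  3, -1, -1, -1]
  [-1,  0, -1,  3,  0, -1]
  [ 0,  0, -1,  0,  1,  0]
  [-1,  0, -1, -1,  0,  3]
Characteristic polynomial: det(λI − L) = λ(λ² − 4λ + 2)(λ² − 6λ + 6)(λ − 4).
Roots: λ = 0; (λ² − 4λ + 2) = 0 ⇒ λ = 2 ± √2 ≈ 0.5858, 3.4142; (λ² − 6λ + 6) = 0 ⇒ λ = 3 ± √3 ≈ 1.2679, 4.7321; (λ − 4) = 0 ⇒ λ = 4.
(Check: the roots sum (with multiplicity) to 14, matching trace L = Σdeg = 2·7 = 14.)
Laplacian eigenvalues (increasing order): [0.0, 0.5858, 1.2679, 3.4142, 4.0, 4.7321]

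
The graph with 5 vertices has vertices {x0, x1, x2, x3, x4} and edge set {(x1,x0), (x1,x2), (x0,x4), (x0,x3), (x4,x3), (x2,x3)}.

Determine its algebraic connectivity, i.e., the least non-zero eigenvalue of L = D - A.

Degrees: deg(x0) = 3, deg(x1) = 2, deg(x2) = 2, deg(x3) = 3, deg(x4) = 2.
L = D − A with rows/columns ordered (x0, x1, x2, x3, x4):
  [ 3, -1,  0, -1, -1]
  [-1,  2, -1,  0,  0]
  [ 0, -1,  2, -1,  0]
  [-1,  0, -1,  3, -1]
  [-1,  0,  0, -1,  2]
Characteristic polynomial: det(λI − L) = λ(λ² − 5λ + 5)(λ² − 7λ + 11).
Roots: λ = 0; (λ² − 5λ + 5) = 0 ⇒ λ = (5 ± √5)/2 ≈ 1.382, 3.618; (λ² − 7λ + 11) = 0 ⇒ λ = (7 ± √5)/2 ≈ 2.382, 4.618.
(Check: the roots sum (with multiplicity) to 12, matching trace L = Σdeg = 2·6 = 12.)
Laplacian eigenvalues: [0.0, 1.382, 2.382, 3.618, 4.618]. Algebraic connectivity (smallest non-zero eigenvalue) = 1.382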